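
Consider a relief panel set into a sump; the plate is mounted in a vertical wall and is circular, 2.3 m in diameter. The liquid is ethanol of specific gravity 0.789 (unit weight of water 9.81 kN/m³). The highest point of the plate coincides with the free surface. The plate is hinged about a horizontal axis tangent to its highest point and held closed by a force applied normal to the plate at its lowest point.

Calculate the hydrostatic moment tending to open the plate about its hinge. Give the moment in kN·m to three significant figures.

γ = 0.789 × 9.81 = 7.74009 kN/m³.
The centroid is at the centre, 1.15 m below the top of the plate, so the centroid depth is h_c = 1.15 m.
A = π(1.15)² = 4.15476 m².
Resultant F = γ·h_c·A = 7.74009 × 1.15 × 4.15476 = 36.9819 kN.
I_c = πr⁴/4 = π × 1.15⁴/4 = 1.37367 m⁴.
Centre of pressure: y_p = y_c + I_c/(y_c·A) = 1.15 + 1.37367/(1.15 × 4.15476) = 1.15 + 0.287501 = 1.4375 m along the plane.
The resultant acts 1.15 + 0.287501 = 1.4375 m (along the plate) below the hinge at the top edge, so the moment about the hinge is M = F × 1.4375 = 36.9819 × 1.4375 = 53.1615 kN·m.

M ≈ 53.2 kN·m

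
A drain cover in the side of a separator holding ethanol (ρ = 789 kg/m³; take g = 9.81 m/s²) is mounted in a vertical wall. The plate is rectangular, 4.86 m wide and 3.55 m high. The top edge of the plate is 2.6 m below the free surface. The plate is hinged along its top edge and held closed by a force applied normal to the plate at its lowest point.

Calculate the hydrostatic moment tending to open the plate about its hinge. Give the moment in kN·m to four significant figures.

γ = ρg = 789 × 9.81 / 1000 = 7.74009 kN/m³.
The centroid lies 3.55/2 = 1.775 m below the top edge, so the centroid depth is h_c = 2.6 + 1.775 = 4.375 m.
A = 4.86 × 3.55 = 17.253 m².
Resultant F = γ·h_c·A = 7.74009 × 4.375 × 17.253 = 584.237 kN.
I_c = b·h³/12 = 4.86 × 3.55³/12 = 18.1192 m⁴.
Centre of pressure: y_p = y_c + I_c/(y_c·A) = 4.375 + 18.1192/(4.375 × 17.253) = 4.375 + 0.240047 = 4.61505 m along the plane.
The resultant acts 1.775 + 0.240047 = 2.01505 m (along the plate) below the hinge at the top edge, so the moment about the hinge is M = F × 2.01505 = 584.237 × 2.01505 = 1177.27 kN·m.

M ≈ 1177 kN·m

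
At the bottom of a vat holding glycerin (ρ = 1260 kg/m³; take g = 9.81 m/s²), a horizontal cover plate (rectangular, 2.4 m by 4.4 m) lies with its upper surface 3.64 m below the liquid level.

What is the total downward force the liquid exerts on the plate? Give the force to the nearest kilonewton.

γ = ρg = 1260 × 9.81 / 1000 = 12.3606 kN/m³.
The plate is horizontal, so pressure is uniform at p = γ·h = 12.3606 × 3.64 = 44.9926 kN/m².
A = 2.4 × 4.4 = 10.56 m².
F = p·A = 44.9926 × 10.56 = 475.122 kN.

F ≈ 475 kN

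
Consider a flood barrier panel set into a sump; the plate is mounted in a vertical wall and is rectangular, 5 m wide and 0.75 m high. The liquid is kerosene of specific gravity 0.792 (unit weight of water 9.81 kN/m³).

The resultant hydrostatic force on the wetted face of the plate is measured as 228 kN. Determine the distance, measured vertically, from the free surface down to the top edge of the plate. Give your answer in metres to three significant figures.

γ = 0.792 × 9.81 = 7.76952 kN/m³.
A = 5 × 0.75 = 3.75 m².
From F = γ·h_c·A, the centroid depth is h_c = 228/(7.76952 × 3.75) = 7.82545 m.
The centroid lies 0.75/2 = 0.375 m below the top edge, so the top edge sits at h_top = 7.82545 − 0.375 = 7.45045 m below the surface.

d_top ≈ 7.45 m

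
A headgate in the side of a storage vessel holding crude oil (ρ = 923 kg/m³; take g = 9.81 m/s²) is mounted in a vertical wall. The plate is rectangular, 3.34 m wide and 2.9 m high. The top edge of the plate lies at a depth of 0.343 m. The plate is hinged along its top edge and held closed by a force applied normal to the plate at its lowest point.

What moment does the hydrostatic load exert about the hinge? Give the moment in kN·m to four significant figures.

M ≈ 289.5 kN·m

γ = ρg = 923 × 9.81 / 1000 = 9.05463 kN/m³.
The centroid lies 2.9/2 = 1.45 m below the top edge, so the centroid depth is h_c = 0.343 + 1.45 = 1.793 m.
A = 3.34 × 2.9 = 9.686 m².
Resultant F = γ·h_c·A = 9.05463 × 1.793 × 9.686 = 157.252 kN.
I_c = b·h³/12 = 3.34 × 2.9³/12 = 6.78827 m⁴.
Centre of pressure: y_p = y_c + I_c/(y_c·A) = 1.793 + 6.78827/(1.793 × 9.686) = 1.793 + 0.390872 = 2.18387 m along the plane.
The resultant acts 1.45 + 0.390872 = 1.84087 m (along the plate) below the hinge at the top edge, so the moment about the hinge is M = F × 1.84087 = 157.252 × 1.84087 = 289.48 kN·m.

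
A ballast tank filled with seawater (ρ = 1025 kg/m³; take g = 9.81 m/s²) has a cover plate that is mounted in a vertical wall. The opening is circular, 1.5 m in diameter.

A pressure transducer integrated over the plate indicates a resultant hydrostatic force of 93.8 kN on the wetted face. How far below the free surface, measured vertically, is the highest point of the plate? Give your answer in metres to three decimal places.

γ = ρg = 1025 × 9.81 / 1000 = 10.05525 kN/m³.
A = π(0.75)² = 1.76715 m².
From F = γ·h_c·A, the centroid depth is h_c = 93.8/(10.05525 × 1.76715) = 5.27882 m.
The centroid is at the centre, 0.75 m below the top of the plate, so the highest point sits at h_top = 5.27882 − 0.75 = 4.52882 m below the surface.

d_top ≈ 4.529 m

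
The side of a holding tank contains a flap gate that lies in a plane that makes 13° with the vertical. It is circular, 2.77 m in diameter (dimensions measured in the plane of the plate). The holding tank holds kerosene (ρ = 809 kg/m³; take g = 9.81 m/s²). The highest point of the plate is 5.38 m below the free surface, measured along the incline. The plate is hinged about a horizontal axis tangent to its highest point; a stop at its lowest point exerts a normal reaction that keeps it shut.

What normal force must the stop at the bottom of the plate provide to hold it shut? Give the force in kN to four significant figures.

P ≈ 165.7 kN

γ = ρg = 809 × 9.81 / 1000 = 7.93629 kN/m³.
The plate makes 13° with the vertical, i.e. θ = 90° − 13° = 77° to the horizontal. Measuring y along the incline from the free-surface line, vertical depth h = y·sinθ with sinθ = 0.974370.
The centroid is at the centre, 1.385 m below the top of the plate, so y_c = 5.38 + 1.385 = 6.765 m and h_c = 6.765 × 0.974370 = 6.59161 m.
A = π(1.385)² = 6.02628 m².
Resultant F = γ·h_c·A = 7.93629 × 6.59161 × 6.02628 = 315.252 kN.
I_c = πr⁴/4 = π × 1.385⁴/4 = 2.88994 m⁴.
Centre of pressure: y_p = y_c + I_c/(y_c·A) = 6.765 + 2.88994/(6.765 × 6.02628) = 6.765 + 0.0708878 = 6.83589 m along the plane.
The resultant acts 1.385 + 0.0708878 = 1.45589 m (along the plate) below the hinge at the top edge, so the moment about the hinge is M = F × 1.45589 = 315.252 × 1.45589 = 458.972 kN·m.
A normal force at the bottom, 2.77 m from the hinge, must supply this moment: P = 458.972/2.77 = 165.694 kN.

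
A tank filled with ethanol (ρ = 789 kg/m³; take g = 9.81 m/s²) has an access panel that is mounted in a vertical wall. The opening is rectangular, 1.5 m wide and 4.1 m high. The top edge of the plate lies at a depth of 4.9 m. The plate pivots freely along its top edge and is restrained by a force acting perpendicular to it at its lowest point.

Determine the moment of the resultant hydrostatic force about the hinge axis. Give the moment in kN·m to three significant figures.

M ≈ 745 kN·m

γ = ρg = 789 × 9.81 / 1000 = 7.74009 kN/m³.
The centroid lies 4.1/2 = 2.05 m below the top edge, so the centroid depth is h_c = 4.9 + 2.05 = 6.95 m.
A = 1.5 × 4.1 = 6.15 m².
Resultant F = γ·h_c·A = 7.74009 × 6.95 × 6.15 = 330.831 kN.
I_c = b·h³/12 = 1.5 × 4.1³/12 = 8.61512 m⁴.
Centre of pressure: y_p = y_c + I_c/(y_c·A) = 6.95 + 8.61512/(6.95 × 6.15) = 6.95 + 0.201559 = 7.15156 m along the plane.
The resultant acts 2.05 + 0.201559 = 2.25156 m (along the plate) below the hinge at the top edge, so the moment about the hinge is M = F × 2.25156 = 330.831 × 2.25156 = 744.886 kN·m.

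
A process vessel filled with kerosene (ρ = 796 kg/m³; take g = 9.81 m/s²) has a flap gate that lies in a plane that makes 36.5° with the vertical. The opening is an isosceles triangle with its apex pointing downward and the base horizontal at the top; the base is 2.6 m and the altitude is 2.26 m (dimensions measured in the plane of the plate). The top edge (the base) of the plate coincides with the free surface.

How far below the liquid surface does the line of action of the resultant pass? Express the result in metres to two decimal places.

γ = ρg = 796 × 9.81 / 1000 = 7.80876 kN/m³.
The plate makes 36.5° with the vertical, i.e. θ = 90° − 36.5° = 53.5° to the horizontal. Measuring y along the incline from the free-surface line, vertical depth h = y·sinθ with sinθ = 0.803857.
With the apex down, the centroid sits h/3 = 2.26/3 = 0.753333 m below the base (the top edge), so y_c = 0.753333 m and h_c = 0.753333 × 0.803857 = 0.605572 m.
A = ½ × 2.6 × 2.26 = 2.938 m².
Resultant F = γ·h_c·A = 7.80876 × 0.605572 × 2.938 = 13.8931 kN.
I_c = b·h³/36 = 2.6 × 2.26³/36 = 0.833674 m⁴.
Centre of pressure: y_p = y_c + I_c/(y_c·A) = 0.753333 + 0.833674/(0.753333 × 2.938) = 0.753333 + 0.376667 = 1.13 m along the plane.
Vertically, h_p = y_p·sinθ = 1.13 × 0.803857 = 0.908358 m.

h_p = 0.91 m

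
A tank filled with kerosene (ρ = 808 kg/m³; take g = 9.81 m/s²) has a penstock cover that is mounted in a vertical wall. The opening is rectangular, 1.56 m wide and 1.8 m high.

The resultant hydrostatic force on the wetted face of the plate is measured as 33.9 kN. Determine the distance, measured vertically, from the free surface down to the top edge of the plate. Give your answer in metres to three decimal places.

d_top ≈ 0.623 m

γ = ρg = 808 × 9.81 / 1000 = 7.92648 kN/m³.
A = 1.56 × 1.8 = 2.808 m².
From F = γ·h_c·A, the centroid depth is h_c = 33.9/(7.92648 × 2.808) = 1.52308 m.
The centroid lies 1.8/2 = 0.9 m below the top edge, so the top edge sits at h_top = 1.52308 − 0.9 = 0.62308 m below the surface.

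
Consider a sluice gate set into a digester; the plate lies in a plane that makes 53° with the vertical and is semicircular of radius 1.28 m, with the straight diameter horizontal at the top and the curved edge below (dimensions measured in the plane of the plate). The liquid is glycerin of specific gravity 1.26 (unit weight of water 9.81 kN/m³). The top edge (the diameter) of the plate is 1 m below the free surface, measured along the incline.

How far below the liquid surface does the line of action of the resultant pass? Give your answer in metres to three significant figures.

h_p = 0.973 m

γ = 1.26 × 9.81 = 12.3606 kN/m³.
The plate makes 53° with the vertical, i.e. θ = 90° − 53° = 37° to the horizontal. Measuring y along the incline from the free-surface line, vertical depth h = y·sinθ with sinθ = 0.601815.
The centroid of a semicircle lies 4r/(3π) = 0.543249 m from the diameter, here below the top edge, so y_c = 1 + 0.543249 = 1.54325 m and h_c = 1.54325 × 0.601815 = 0.928751 m.
A = πr²/2 = π × 1.28²/2 = 2.57359 m².
Resultant F = γ·h_c·A = 12.3606 × 0.928751 × 2.57359 = 29.5446 kN.
I_c = (π/8 − 8/(9π))·r⁴ = 0.109757 × 1.28⁴ = 0.294627 m⁴.
Centre of pressure: y_p = y_c + I_c/(y_c·A) = 1.54325 + 0.294627/(1.54325 × 2.57359) = 1.54325 + 0.0741817 = 1.61743 m along the plane.
Vertically, h_p = y_p·sinθ = 1.61743 × 0.601815 = 0.973394 m.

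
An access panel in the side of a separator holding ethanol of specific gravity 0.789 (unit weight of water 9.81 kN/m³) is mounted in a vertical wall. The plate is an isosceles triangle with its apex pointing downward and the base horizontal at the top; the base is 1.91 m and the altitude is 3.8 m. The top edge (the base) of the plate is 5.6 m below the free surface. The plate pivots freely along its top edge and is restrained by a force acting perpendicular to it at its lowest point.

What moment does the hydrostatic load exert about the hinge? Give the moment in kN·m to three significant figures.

γ = 0.789 × 9.81 = 7.74009 kN/m³.
With the apex down, the centroid sits h/3 = 3.8/3 = 1.26667 m below the base (the top edge), so the centroid depth is h_c = 5.6 + 1.26667 = 6.86667 m.
A = ½ × 1.91 × 3.8 = 3.629 m².
Resultant F = γ·h_c·A = 7.74009 × 6.86667 × 3.629 = 192.876 kN.
I_c = b·h³/36 = 1.91 × 3.8³/36 = 2.91126 m⁴.
Centre of pressure: y_p = y_c + I_c/(y_c·A) = 6.86667 + 2.91126/(6.86667 × 3.629) = 6.86667 + 0.116828 = 6.9835 m along the plane.
The resultant acts 1.26667 + 0.116828 = 1.3835 m (along the plate) below the hinge at the top edge, so the moment about the hinge is M = F × 1.3835 = 192.876 × 1.3835 = 266.844 kN·m.

M ≈ 267 kN·m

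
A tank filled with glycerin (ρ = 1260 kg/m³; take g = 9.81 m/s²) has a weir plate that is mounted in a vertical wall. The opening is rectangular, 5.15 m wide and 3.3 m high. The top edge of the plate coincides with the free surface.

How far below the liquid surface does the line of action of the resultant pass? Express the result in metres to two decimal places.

h_p = 2.20 m

γ = ρg = 1260 × 9.81 / 1000 = 12.3606 kN/m³.
The centroid lies 3.3/2 = 1.65 m below the top edge, so the centroid depth is h_c = 1.65 m.
A = 5.15 × 3.3 = 16.995 m².
Resultant F = γ·h_c·A = 12.3606 × 1.65 × 16.995 = 346.613 kN.
I_c = b·h³/12 = 5.15 × 3.3³/12 = 15.423 m⁴.
Centre of pressure: y_p = y_c + I_c/(y_c·A) = 1.65 + 15.423/(1.65 × 16.995) = 1.65 + 0.550001 = 2.2 m along the plane.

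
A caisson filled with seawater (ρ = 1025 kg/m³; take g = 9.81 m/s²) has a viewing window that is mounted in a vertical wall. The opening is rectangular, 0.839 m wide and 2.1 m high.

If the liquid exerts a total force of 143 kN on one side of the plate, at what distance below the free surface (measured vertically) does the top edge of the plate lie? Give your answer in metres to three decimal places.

d_top ≈ 7.022 m

γ = ρg = 1025 × 9.81 / 1000 = 10.05525 kN/m³.
A = 0.839 × 2.1 = 1.7619 m².
From F = γ·h_c·A, the centroid depth is h_c = 143/(10.05525 × 1.7619) = 8.07164 m.
The centroid lies 2.1/2 = 1.05 m below the top edge, so the top edge sits at h_top = 8.07164 − 1.05 = 7.02164 m below the surface.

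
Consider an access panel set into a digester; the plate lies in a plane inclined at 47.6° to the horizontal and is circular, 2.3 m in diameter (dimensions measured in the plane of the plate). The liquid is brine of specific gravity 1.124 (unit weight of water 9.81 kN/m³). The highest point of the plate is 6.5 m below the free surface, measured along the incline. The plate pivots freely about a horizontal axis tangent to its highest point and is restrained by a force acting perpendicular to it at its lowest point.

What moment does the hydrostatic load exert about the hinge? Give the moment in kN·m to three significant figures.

M ≈ 309 kN·m

γ = 1.124 × 9.81 = 11.02644 kN/m³.
Let θ = 47.6° be the plate's angle to the horizontal; measure y along the incline from where the plane meets the free surface. Vertical depth h = y·sinθ with sinθ = 0.738455.
The centroid is at the centre, 1.15 m below the top of the plate, so y_c = 6.5 + 1.15 = 7.65 m and h_c = 7.65 × 0.738455 = 5.64918 m.
A = π(1.15)² = 4.15476 m².
Resultant F = γ·h_c·A = 11.02644 × 5.64918 × 4.15476 = 258.801 kN.
I_c = πr⁴/4 = π × 1.15⁴/4 = 1.37367 m⁴.
Centre of pressure: y_p = y_c + I_c/(y_c·A) = 7.65 + 1.37367/(7.65 × 4.15476) = 7.65 + 0.043219 = 7.69322 m along the plane.
The resultant acts 1.15 + 0.043219 = 1.19322 m (along the plate) below the hinge at the top edge, so the moment about the hinge is M = F × 1.19322 = 258.801 × 1.19322 = 308.807 kN·m.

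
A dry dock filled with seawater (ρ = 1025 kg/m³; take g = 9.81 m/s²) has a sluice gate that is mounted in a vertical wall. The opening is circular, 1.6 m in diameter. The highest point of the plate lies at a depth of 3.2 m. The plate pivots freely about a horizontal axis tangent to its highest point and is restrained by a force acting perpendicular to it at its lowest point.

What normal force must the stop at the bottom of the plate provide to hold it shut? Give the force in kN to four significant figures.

γ = ρg = 1025 × 9.81 / 1000 = 10.05525 kN/m³.
The centroid is at the centre, 0.8 m below the top of the plate, so the centroid depth is h_c = 3.2 + 0.8 = 4 m.
A = π(0.8)² = 2.01062 m².
Resultant F = γ·h_c·A = 10.05525 × 4 × 2.01062 = 80.8691 kN.
I_c = πr⁴/4 = π × 0.8⁴/4 = 0.321699 m⁴.
Centre of pressure: y_p = y_c + I_c/(y_c·A) = 4 + 0.321699/(4 × 2.01062) = 4 + 0.04 = 4.04 m along the plane.
The resultant acts 0.8 + 0.04 = 0.84 m (along the plate) below the hinge at the top edge, so the moment about the hinge is M = F × 0.84 = 80.8691 × 0.84 = 67.93 kN·m.
A normal force at the bottom, 1.6 m from the hinge, must supply this moment: P = 67.93/1.6 = 42.4563 kN.

P ≈ 42.46 kN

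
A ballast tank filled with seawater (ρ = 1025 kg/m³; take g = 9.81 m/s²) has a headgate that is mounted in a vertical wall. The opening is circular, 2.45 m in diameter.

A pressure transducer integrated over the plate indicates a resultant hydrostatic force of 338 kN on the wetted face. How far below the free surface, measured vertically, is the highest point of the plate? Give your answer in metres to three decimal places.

d_top ≈ 5.905 m

γ = ρg = 1025 × 9.81 / 1000 = 10.05525 kN/m³.
A = π(1.225)² = 4.71435 m².
From F = γ·h_c·A, the centroid depth is h_c = 338/(10.05525 × 4.71435) = 7.1302 m.
The centroid is at the centre, 1.225 m below the top of the plate, so the highest point sits at h_top = 7.1302 − 1.225 = 5.9052 m below the surface.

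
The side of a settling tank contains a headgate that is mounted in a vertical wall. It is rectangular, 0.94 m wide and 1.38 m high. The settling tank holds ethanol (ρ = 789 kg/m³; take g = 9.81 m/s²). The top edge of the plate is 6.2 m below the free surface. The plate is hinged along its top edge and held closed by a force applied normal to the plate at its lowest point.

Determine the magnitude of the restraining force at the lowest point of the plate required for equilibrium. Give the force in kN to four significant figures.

γ = ρg = 789 × 9.81 / 1000 = 7.74009 kN/m³.
The centroid lies 1.38/2 = 0.69 m below the top edge, so the centroid depth is h_c = 6.2 + 0.69 = 6.89 m.
A = 0.94 × 1.38 = 1.2972 m².
Resultant F = γ·h_c·A = 7.74009 × 6.89 × 1.2972 = 69.1787 kN.
I_c = b·h³/12 = 0.94 × 1.38³/12 = 0.205866 m⁴.
Centre of pressure: y_p = y_c + I_c/(y_c·A) = 6.89 + 0.205866/(6.89 × 1.2972) = 6.89 + 0.0230334 = 6.91303 m along the plane.
The resultant acts 0.69 + 0.0230334 = 0.713033 m (along the plate) below the hinge at the top edge, so the moment about the hinge is M = F × 0.713033 = 69.1787 × 0.713033 = 49.3267 kN·m.
A normal force at the bottom, 1.38 m from the hinge, must supply this moment: P = 49.3267/1.38 = 35.744 kN.

P ≈ 35.74 kN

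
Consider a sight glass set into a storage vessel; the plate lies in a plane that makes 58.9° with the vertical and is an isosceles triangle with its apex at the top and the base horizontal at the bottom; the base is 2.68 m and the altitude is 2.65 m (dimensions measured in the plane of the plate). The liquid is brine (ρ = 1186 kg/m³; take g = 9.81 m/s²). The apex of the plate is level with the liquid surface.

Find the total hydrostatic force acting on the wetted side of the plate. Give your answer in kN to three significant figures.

γ = ρg = 1186 × 9.81 / 1000 = 11.63466 kN/m³.
The plate makes 58.9° with the vertical, i.e. θ = 90° − 58.9° = 31.1° to the horizontal. Measuring y along the incline from the free-surface line, vertical depth h = y·sinθ with sinθ = 0.516533.
With the apex up, the centroid sits 2h/3 = 2 × 2.65/3 = 1.76667 m below the apex, so y_c = 1.76667 m and h_c = 1.76667 × 0.516533 = 0.912543 m.
A = ½ × 2.68 × 2.65 = 3.551 m².
Resultant F = γ·h_c·A = 11.63466 × 0.912543 × 3.551 = 37.7014 kN.

F ≈ 37.7 kN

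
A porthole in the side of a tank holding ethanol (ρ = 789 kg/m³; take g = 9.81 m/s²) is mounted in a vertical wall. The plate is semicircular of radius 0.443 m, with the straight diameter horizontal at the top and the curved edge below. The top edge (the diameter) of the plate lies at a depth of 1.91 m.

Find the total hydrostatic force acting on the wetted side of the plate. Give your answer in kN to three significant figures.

γ = ρg = 789 × 9.81 / 1000 = 7.74009 kN/m³.
The centroid of a semicircle lies 4r/(3π) = 0.188015 m from the diameter, here below the top edge, so the centroid depth is h_c = 1.91 + 0.188015 = 2.09801 m.
A = πr²/2 = π × 0.443²/2 = 0.308267 m².
Resultant F = γ·h_c·A = 7.74009 × 2.09801 × 0.308267 = 5.00588 kN.

F ≈ 5.01 kN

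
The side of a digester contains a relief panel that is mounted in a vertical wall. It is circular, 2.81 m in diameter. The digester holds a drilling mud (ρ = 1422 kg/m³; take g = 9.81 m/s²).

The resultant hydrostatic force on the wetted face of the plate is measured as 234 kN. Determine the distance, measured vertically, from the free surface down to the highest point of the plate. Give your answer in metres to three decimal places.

γ = ρg = 1422 × 9.81 / 1000 = 13.94982 kN/m³.
A = π(1.405)² = 6.20158 m².
From F = γ·h_c·A, the centroid depth is h_c = 234/(13.94982 × 6.20158) = 2.70486 m.
The centroid is at the centre, 1.405 m below the top of the plate, so the highest point sits at h_top = 2.70486 − 1.405 = 1.29986 m below the surface.

d_top ≈ 1.300 m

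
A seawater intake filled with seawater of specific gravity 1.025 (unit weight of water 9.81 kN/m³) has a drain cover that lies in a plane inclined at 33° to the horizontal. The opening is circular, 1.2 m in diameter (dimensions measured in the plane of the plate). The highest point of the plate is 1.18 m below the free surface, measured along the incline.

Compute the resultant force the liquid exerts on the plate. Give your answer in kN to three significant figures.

γ = 1.025 × 9.81 = 10.05525 kN/m³.
Let θ = 33° be the plate's angle to the horizontal; measure y along the incline from where the plane meets the free surface. Vertical depth h = y·sinθ with sinθ = 0.544639.
The centroid is at the centre, 0.6 m below the top of the plate, so y_c = 1.18 + 0.6 = 1.78 m and h_c = 1.78 × 0.544639 = 0.969457 m.
A = π(0.6)² = 1.13097 m².
Resultant F = γ·h_c·A = 10.05525 × 0.969457 × 1.13097 = 11.0248 kN.

F ≈ 11.0 kN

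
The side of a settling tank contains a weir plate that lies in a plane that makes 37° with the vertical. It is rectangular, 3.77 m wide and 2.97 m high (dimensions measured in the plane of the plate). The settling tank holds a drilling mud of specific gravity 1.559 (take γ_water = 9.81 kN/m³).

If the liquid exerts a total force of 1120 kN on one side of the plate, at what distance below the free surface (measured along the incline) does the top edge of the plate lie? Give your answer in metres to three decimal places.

γ = 1.559 × 9.81 = 15.29379 kN/m³.
A = 3.77 × 2.97 = 11.1969 m².
From F = γ·h_c·A, the centroid depth is h_c = 1120/(15.29379 × 11.1969) = 6.54041 m.
The plate makes 37° with the vertical, i.e. θ = 90° − 37° = 53° to the horizontal. Measuring y along the incline from the free-surface line, vertical depth h = y·sinθ with sinθ = 0.798636.
Along the incline, y_c = h_c/sinθ = 6.54041/0.798636 = 8.18948 m.
The centroid lies 2.97/2 = 1.485 m below the top edge, so the top edge sits at y_top = 8.18948 − 1.485 = 6.70448 m along the incline.

y_top ≈ 6.704 m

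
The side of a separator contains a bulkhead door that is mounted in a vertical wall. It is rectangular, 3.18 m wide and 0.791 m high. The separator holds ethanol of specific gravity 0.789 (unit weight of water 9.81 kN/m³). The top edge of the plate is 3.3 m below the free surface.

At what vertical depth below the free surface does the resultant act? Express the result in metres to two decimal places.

h_p = 3.71 m

γ = 0.789 × 9.81 = 7.74009 kN/m³.
The centroid lies 0.791/2 = 0.3955 m below the top edge, so the centroid depth is h_c = 3.3 + 0.3955 = 3.6955 m.
A = 3.18 × 0.791 = 2.51538 m².
Resultant F = γ·h_c·A = 7.74009 × 3.6955 × 2.51538 = 71.9487 kN.
I_c = b·h³/12 = 3.18 × 0.791³/12 = 0.131152 m⁴.
Centre of pressure: y_p = y_c + I_c/(y_c·A) = 3.6955 + 0.131152/(3.6955 × 2.51538) = 3.6955 + 0.0141091 = 3.70961 m along the plane.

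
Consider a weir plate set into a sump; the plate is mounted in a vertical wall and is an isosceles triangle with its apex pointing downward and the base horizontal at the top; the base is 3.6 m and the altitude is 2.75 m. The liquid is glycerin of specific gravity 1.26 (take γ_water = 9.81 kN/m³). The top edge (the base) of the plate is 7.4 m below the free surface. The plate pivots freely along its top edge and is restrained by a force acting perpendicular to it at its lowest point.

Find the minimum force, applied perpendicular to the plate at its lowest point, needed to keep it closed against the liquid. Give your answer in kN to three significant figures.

γ = 1.26 × 9.81 = 12.3606 kN/m³.
With the apex down, the centroid sits h/3 = 2.75/3 = 0.916667 m below the base (the top edge), so the centroid depth is h_c = 7.4 + 0.916667 = 8.31667 m.
A = ½ × 3.6 × 2.75 = 4.95 m².
Resultant F = γ·h_c·A = 12.3606 × 8.31667 × 4.95 = 508.855 kN.
I_c = b·h³/36 = 3.6 × 2.75³/36 = 2.07969 m⁴.
Centre of pressure: y_p = y_c + I_c/(y_c·A) = 8.31667 + 2.07969/(8.31667 × 4.95) = 8.31667 + 0.0505177 = 8.36719 m along the plane.
The resultant acts 0.916667 + 0.0505177 = 0.967185 m (along the plate) below the hinge at the top edge, so the moment about the hinge is M = F × 0.967185 = 508.855 × 0.967185 = 492.157 kN·m.
A normal force at the bottom, 2.75 m from the hinge, must supply this moment: P = 492.157/2.75 = 178.966 kN.

P ≈ 179 kN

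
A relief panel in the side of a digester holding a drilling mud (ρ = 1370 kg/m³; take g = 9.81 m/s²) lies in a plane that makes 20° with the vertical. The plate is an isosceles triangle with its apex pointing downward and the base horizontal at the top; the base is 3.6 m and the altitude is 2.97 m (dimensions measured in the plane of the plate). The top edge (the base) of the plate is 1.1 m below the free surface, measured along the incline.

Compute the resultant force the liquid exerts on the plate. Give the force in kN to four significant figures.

F ≈ 141.1 kN

γ = ρg = 1370 × 9.81 / 1000 = 13.4397 kN/m³.
The plate makes 20° with the vertical, i.e. θ = 90° − 20° = 70° to the horizontal. Measuring y along the incline from the free-surface line, vertical depth h = y·sinθ with sinθ = 0.939693.
With the apex down, the centroid sits h/3 = 2.97/3 = 0.99 m below the base (the top edge), so y_c = 1.1 + 0.99 = 2.09 m and h_c = 2.09 × 0.939693 = 1.96396 m.
A = ½ × 3.6 × 2.97 = 5.346 m².
Resultant F = γ·h_c·A = 13.4397 × 1.96396 × 5.346 = 141.108 kN.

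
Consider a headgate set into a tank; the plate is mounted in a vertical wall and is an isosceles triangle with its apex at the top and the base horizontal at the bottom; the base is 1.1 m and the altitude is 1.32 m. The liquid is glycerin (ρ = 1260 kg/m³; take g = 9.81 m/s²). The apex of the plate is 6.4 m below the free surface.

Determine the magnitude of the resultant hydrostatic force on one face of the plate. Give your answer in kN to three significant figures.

F ≈ 65.3 kN

γ = ρg = 1260 × 9.81 / 1000 = 12.3606 kN/m³.
With the apex up, the centroid sits 2h/3 = 2 × 1.32/3 = 0.88 m below the apex, so the centroid depth is h_c = 6.4 + 0.88 = 7.28 m.
A = ½ × 1.1 × 1.32 = 0.726 m².
Resultant F = γ·h_c·A = 12.3606 × 7.28 × 0.726 = 65.3292 kN.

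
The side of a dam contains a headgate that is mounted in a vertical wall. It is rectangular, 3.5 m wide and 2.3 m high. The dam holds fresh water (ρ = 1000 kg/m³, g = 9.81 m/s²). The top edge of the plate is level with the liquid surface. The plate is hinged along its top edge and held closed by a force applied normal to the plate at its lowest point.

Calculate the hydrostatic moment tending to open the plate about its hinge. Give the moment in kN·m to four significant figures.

γ = ρg = 1000 × 9.81 = 9810 N/m³ = 9.81 kN/m³.
The centroid lies 2.3/2 = 1.15 m below the top edge, so the centroid depth is h_c = 1.15 m.
A = 3.5 × 2.3 = 8.05 m².
Resultant F = γ·h_c·A = 9.81 × 1.15 × 8.05 = 90.8161 kN.
I_c = b·h³/12 = 3.5 × 2.3³/12 = 3.54871 m⁴.
Centre of pressure: y_p = y_c + I_c/(y_c·A) = 1.15 + 3.54871/(1.15 × 8.05) = 1.15 + 0.383334 = 1.53333 m along the plane.
The resultant acts 1.15 + 0.383334 = 1.53333 m (along the plate) below the hinge at the top edge, so the moment about the hinge is M = F × 1.53333 = 90.8161 × 1.53333 = 139.251 kN·m.

M ≈ 139.3 kN·m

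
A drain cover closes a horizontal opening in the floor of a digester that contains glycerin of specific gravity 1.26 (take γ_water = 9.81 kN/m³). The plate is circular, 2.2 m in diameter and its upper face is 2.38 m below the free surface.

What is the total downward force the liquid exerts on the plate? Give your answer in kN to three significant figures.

F ≈ 112 kN

γ = 1.26 × 9.81 = 12.3606 kN/m³.
The plate is horizontal, so pressure is uniform at p = γ·h = 12.3606 × 2.38 = 29.4182 kN/m².
A = π(1.1)² = 3.80133 m².
F = p·A = 29.4182 × 3.80133 = 111.828 kN.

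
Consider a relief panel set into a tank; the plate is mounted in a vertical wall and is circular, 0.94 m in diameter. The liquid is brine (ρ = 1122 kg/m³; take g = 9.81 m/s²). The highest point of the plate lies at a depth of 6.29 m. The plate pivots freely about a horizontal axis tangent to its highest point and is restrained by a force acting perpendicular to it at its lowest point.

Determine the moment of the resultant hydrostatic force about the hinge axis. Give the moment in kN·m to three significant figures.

M ≈ 24.7 kN·m

γ = ρg = 1122 × 9.81 / 1000 = 11.00682 kN/m³.
The centroid is at the centre, 0.47 m below the top of the plate, so the centroid depth is h_c = 6.29 + 0.47 = 6.76 m.
A = π(0.47)² = 0.693978 m².
Resultant F = γ·h_c·A = 11.00682 × 6.76 × 0.693978 = 51.6362 kN.
I_c = πr⁴/4 = π × 0.47⁴/4 = 0.0383249 m⁴.
Centre of pressure: y_p = y_c + I_c/(y_c·A) = 6.76 + 0.0383249/(6.76 × 0.693978) = 6.76 + 0.00816937 = 6.76817 m along the plane.
The resultant acts 0.47 + 0.00816937 = 0.478169 m (along the plate) below the hinge at the top edge, so the moment about the hinge is M = F × 0.478169 = 51.6362 × 0.478169 = 24.6908 kN·m.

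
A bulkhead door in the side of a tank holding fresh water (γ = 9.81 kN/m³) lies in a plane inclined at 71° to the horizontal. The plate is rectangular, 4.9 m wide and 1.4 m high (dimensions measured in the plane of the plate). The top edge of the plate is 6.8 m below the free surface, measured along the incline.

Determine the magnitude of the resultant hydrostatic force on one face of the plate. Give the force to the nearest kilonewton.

γ = 9.81 kN/m³.
Let θ = 71° be the plate's angle to the horizontal; measure y along the incline from where the plane meets the free surface. Vertical depth h = y·sinθ with sinθ = 0.945519.
The centroid lies 1.4/2 = 0.7 m below the top edge, so y_c = 6.8 + 0.7 = 7.5 m and h_c = 7.5 × 0.945519 = 7.09139 m.
A = 4.9 × 1.4 = 6.86 m².
Resultant F = γ·h_c·A = 9.81 × 7.09139 × 6.86 = 477.226 kN.

F ≈ 477 kN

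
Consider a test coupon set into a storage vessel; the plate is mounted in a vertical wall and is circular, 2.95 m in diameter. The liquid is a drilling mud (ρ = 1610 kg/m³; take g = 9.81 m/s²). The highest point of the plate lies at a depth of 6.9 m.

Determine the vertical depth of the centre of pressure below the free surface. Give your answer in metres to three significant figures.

γ = ρg = 1610 × 9.81 / 1000 = 15.7941 kN/m³.
The centroid is at the centre, 1.475 m below the top of the plate, so the centroid depth is h_c = 6.9 + 1.475 = 8.375 m.
A = π(1.475)² = 6.83493 m².
Resultant F = γ·h_c·A = 15.7941 × 8.375 × 6.83493 = 904.094 kN.
I_c = πr⁴/4 = π × 1.475⁴/4 = 3.71756 m⁴.
Centre of pressure: y_p = y_c + I_c/(y_c·A) = 8.375 + 3.71756/(8.375 × 6.83493) = 8.375 + 0.064944 = 8.43994 m along the plane.

h_p = 8.44 m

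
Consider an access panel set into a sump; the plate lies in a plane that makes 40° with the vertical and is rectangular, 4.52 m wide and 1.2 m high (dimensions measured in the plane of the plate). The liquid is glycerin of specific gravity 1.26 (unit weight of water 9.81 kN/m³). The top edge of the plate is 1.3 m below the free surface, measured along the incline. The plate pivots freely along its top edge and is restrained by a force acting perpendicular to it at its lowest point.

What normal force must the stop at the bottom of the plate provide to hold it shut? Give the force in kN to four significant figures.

γ = 1.26 × 9.81 = 12.3606 kN/m³.
The plate makes 40° with the vertical, i.e. θ = 90° − 40° = 50° to the horizontal. Measuring y along the incline from the free-surface line, vertical depth h = y·sinθ with sinθ = 0.766044.
The centroid lies 1.2/2 = 0.6 m below the top edge, so y_c = 1.3 + 0.6 = 1.9 m and h_c = 1.9 × 0.766044 = 1.45548 m.
A = 4.52 × 1.2 = 5.424 m².
Resultant F = γ·h_c·A = 12.3606 × 1.45548 × 5.424 = 97.581 kN.
I_c = b·h³/12 = 4.52 × 1.2³/12 = 0.65088 m⁴.
Centre of pressure: y_p = y_c + I_c/(y_c·A) = 1.9 + 0.65088/(1.9 × 5.424) = 1.9 + 0.0631579 = 1.96316 m along the plane.
The resultant acts 0.6 + 0.0631579 = 0.663158 m (along the plate) below the hinge at the top edge, so the moment about the hinge is M = F × 0.663158 = 97.581 × 0.663158 = 64.7116 kN·m.
A normal force at the bottom, 1.2 m from the hinge, must supply this moment: P = 64.7116/1.2 = 53.9263 kN.

P ≈ 53.93 kN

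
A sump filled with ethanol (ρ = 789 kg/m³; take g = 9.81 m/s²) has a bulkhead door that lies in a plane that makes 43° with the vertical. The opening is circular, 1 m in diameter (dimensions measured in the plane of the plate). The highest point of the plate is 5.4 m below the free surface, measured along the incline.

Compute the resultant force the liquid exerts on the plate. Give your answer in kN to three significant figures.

F ≈ 26.2 kN

γ = ρg = 789 × 9.81 / 1000 = 7.74009 kN/m³.
The plate makes 43° with the vertical, i.e. θ = 90° − 43° = 47° to the horizontal. Measuring y along the incline from the free-surface line, vertical depth h = y·sinθ with sinθ = 0.731354.
The centroid is at the centre, 0.5 m below the top of the plate, so y_c = 5.4 + 0.5 = 5.9 m and h_c = 5.9 × 0.731354 = 4.31499 m.
A = π(0.5)² = 0.785398 m².
Resultant F = γ·h_c·A = 7.74009 × 4.31499 × 0.785398 = 26.231 kN.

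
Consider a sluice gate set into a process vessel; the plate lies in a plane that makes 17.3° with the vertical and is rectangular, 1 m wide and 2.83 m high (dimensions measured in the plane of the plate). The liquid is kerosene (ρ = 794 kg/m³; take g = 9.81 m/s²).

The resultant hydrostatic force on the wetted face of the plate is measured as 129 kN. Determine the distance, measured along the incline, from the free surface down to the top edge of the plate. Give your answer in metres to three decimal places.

γ = ρg = 794 × 9.81 / 1000 = 7.78914 kN/m³.
A = 1 × 2.83 = 2.83 m².
From F = γ·h_c·A, the centroid depth is h_c = 129/(7.78914 × 2.83) = 5.85213 m.
The plate makes 17.3° with the vertical, i.e. θ = 90° − 17.3° = 72.7° to the horizontal. Measuring y along the incline from the free-surface line, vertical depth h = y·sinθ with sinθ = 0.954761.
Along the incline, y_c = h_c/sinθ = 5.85213/0.954761 = 6.12942 m.
The centroid lies 2.83/2 = 1.415 m below the top edge, so the top edge sits at y_top = 6.12942 − 1.415 = 4.71442 m along the incline.

y_top ≈ 4.714 m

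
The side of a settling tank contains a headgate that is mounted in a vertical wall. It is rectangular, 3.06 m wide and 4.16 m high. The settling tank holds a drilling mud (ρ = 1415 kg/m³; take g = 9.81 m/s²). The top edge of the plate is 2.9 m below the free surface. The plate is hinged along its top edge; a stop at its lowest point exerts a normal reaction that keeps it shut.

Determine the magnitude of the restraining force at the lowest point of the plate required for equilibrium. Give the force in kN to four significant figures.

P ≈ 501.2 kN

γ = ρg = 1415 × 9.81 / 1000 = 13.88115 kN/m³.
The centroid lies 4.16/2 = 2.08 m below the top edge, so the centroid depth is h_c = 2.9 + 2.08 = 4.98 m.
A = 3.06 × 4.16 = 12.7296 m².
Resultant F = γ·h_c·A = 13.88115 × 4.98 × 12.7296 = 879.973 kN.
I_c = b·h³/12 = 3.06 × 4.16³/12 = 18.3578 m⁴.
Centre of pressure: y_p = y_c + I_c/(y_c·A) = 4.98 + 18.3578/(4.98 × 12.7296) = 4.98 + 0.289585 = 5.26959 m along the plane.
The resultant acts 2.08 + 0.289585 = 2.36958 m (along the plate) below the hinge at the top edge, so the moment about the hinge is M = F × 2.36958 = 879.973 × 2.36958 = 2085.17 kN·m.
A normal force at the bottom, 4.16 m from the hinge, must supply this moment: P = 2085.17/4.16 = 501.243 kN.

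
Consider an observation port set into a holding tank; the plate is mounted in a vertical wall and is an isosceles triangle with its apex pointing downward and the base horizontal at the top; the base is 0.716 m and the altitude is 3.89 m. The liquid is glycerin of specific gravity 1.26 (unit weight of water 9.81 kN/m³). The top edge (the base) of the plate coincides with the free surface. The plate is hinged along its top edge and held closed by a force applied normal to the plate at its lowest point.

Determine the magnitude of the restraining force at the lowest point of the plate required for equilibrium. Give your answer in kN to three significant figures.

P ≈ 11.2 kN

γ = 1.26 × 9.81 = 12.3606 kN/m³.
With the apex down, the centroid sits h/3 = 3.89/3 = 1.29667 m below the base (the top edge), so the centroid depth is h_c = 1.29667 m.
A = ½ × 0.716 × 3.89 = 1.39262 m².
Resultant F = γ·h_c·A = 12.3606 × 1.29667 × 1.39262 = 22.3204 kN.
I_c = b·h³/36 = 0.716 × 3.89³/36 = 1.17074 m⁴.
Centre of pressure: y_p = y_c + I_c/(y_c·A) = 1.29667 + 1.17074/(1.29667 × 1.39262) = 1.29667 + 0.648333 = 1.945 m along the plane.
The resultant acts 1.29667 + 0.648333 = 1.945 m (along the plate) below the hinge at the top edge, so the moment about the hinge is M = F × 1.945 = 22.3204 × 1.945 = 43.4132 kN·m.
A normal force at the bottom, 3.89 m from the hinge, must supply this moment: P = 43.4132/3.89 = 11.1602 kN.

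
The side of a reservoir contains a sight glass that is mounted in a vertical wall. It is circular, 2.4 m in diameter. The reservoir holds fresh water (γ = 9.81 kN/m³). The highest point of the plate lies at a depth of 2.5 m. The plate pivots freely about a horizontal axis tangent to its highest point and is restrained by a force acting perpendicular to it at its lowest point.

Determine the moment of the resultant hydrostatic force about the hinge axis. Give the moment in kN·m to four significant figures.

M ≈ 213.0 kN·m

γ = 9.81 kN/m³.
The centroid is at the centre, 1.2 m below the top of the plate, so the centroid depth is h_c = 2.5 + 1.2 = 3.7 m.
A = π(1.2)² = 4.52389 m².
Resultant F = γ·h_c·A = 9.81 × 3.7 × 4.52389 = 164.204 kN.
I_c = πr⁴/4 = π × 1.2⁴/4 = 1.6286 m⁴.
Centre of pressure: y_p = y_c + I_c/(y_c·A) = 3.7 + 1.6286/(3.7 × 4.52389) = 3.7 + 0.0972973 = 3.7973 m along the plane.
The resultant acts 1.2 + 0.0972973 = 1.2973 m (along the plate) below the hinge at the top edge, so the moment about the hinge is M = F × 1.2973 = 164.204 × 1.2973 = 213.022 kN·m.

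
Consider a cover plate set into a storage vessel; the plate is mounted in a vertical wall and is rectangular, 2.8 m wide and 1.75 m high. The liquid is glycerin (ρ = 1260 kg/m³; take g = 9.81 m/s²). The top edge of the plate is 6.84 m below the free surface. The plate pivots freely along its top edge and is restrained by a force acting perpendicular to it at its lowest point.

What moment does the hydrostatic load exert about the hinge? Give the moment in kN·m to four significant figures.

M ≈ 424.3 kN·m

γ = ρg = 1260 × 9.81 / 1000 = 12.3606 kN/m³.
The centroid lies 1.75/2 = 0.875 m below the top edge, so the centroid depth is h_c = 6.84 + 0.875 = 7.715 m.
A = 2.8 × 1.75 = 4.9 m².
Resultant F = γ·h_c·A = 12.3606 × 7.715 × 4.9 = 467.274 kN.
I_c = b·h³/12 = 2.8 × 1.75³/12 = 1.25052 m⁴.
Centre of pressure: y_p = y_c + I_c/(y_c·A) = 7.715 + 1.25052/(7.715 × 4.9) = 7.715 + 0.0330795 = 7.74808 m along the plane.
The resultant acts 0.875 + 0.0330795 = 0.90808 m (along the plate) below the hinge at the top edge, so the moment about the hinge is M = F × 0.90808 = 467.274 × 0.90808 = 424.322 kN·m.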